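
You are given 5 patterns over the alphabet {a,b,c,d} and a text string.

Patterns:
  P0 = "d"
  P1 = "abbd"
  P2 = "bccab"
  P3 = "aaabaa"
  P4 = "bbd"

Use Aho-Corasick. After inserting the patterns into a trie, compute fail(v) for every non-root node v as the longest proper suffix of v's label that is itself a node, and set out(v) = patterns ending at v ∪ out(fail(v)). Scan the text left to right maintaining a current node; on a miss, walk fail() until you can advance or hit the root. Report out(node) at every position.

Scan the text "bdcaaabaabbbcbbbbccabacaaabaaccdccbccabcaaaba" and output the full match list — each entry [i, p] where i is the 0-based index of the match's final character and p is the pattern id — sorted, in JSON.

Build automaton:
Trie nodes:
  n0 'ε': a→2 b→6 d→1
  n1 'd': ·  [P0 ends]
  n2 'a': a→11 b→3
  n3 'ab': b→4
  n4 'abb': d→5
  n5 'abbd': ·  [P1 ends]
  n6 'b': b→16 c→7
  n7 'bc': c→8
  n8 'bcc': a→9
  n9 'bcca': b→10
  n10 'bccab': ·  [P2 ends]
  n11 'aa': a→12
  n12 'aaa': b→13
  n13 'aaab': a→14
  n14 'aaaba': a→15
  n15 'aaabaa': ·  [P3 ends]
  n16 'bb': d→17
  n17 'bbd': ·  [P4 ends]

BFS fail/out derivation:
  n1('d'): parent n0 fail=0; on 'd' 0 → fail=0;  out {0}∪∅={0}
  n2('a'): parent n0 fail=0; on 'a' 0 → fail=0;  out ∅∪∅=∅
  n6('b'): parent n0 fail=0; on 'b' 0 → fail=0;  out ∅∪∅=∅
  n3('ab'): parent n2 fail=0; on 'b' 0 → fail=6;  out ∅∪∅=∅
  n7('bc'): parent n6 fail=0; on 'c' 0 → fail=0;  out ∅∪∅=∅
  n11('aa'): parent n2 fail=0; on 'a' 0 → fail=2;  out ∅∪∅=∅
  n16('bb'): parent n6 fail=0; on 'b' 0 → fail=6;  out ∅∪∅=∅
  n4('abb'): parent n3 fail=6; on 'b' 6 → fail=16;  out ∅∪∅=∅
  n8('bcc'): parent n7 fail=0; on 'c' 0 → fail=0;  out ∅∪∅=∅
  n12('aaa'): parent n11 fail=2; on 'a' 2 → fail=11;  out ∅∪∅=∅
  n17('bbd'): parent n16 fail=6; on 'd' 6→0 → fail=1;  out {4}∪{0}={0,4}
  n5('abbd'): parent n4 fail=16; on 'd' 16 → fail=17;  out {1}∪{0,4}={0,1,4}
  n9('bcca'): parent n8 fail=0; on 'a' 0 → fail=2;  out ∅∪∅=∅
  n13('aaab'): parent n12 fail=11; on 'b' 11→2 → fail=3;  out ∅∪∅=∅
  n10('bccab'): parent n9 fail=2; on 'b' 2 → fail=3;  out {2}∪∅={2}
  n14('aaaba'): parent n13 fail=3; on 'a' 3→6→0 → fail=2;  out ∅∪∅=∅
  n15('aaabaa'): parent n14 fail=2; on 'a' 2 → fail=11;  out {3}∪∅={3}

Text stream:
[0] read 'b'  n0⇒n6
[1] read 'd'  n6⇒n1 (via fail)  ** P0@[1:1]
[2] read 'c'  n1⇒n0 (via fail)
[3] read 'a'  n0⇒n2
[4] read 'a'  n2⇒n11
[5] read 'a'  n11⇒n12
[6] read 'b'  n12⇒n13
[7] read 'a'  n13⇒n14
[8] read 'a'  n14⇒n15  ** P3@[3:8]
[9] read 'b'  n15⇒n3 (via fail)
[10] read 'b'  n3⇒n4
[11] read 'b'  n4⇒n16 (via fail)
[12] read 'c'  n16⇒n7 (via fail)
[13] read 'b'  n7⇒n6 (via fail)
[14] read 'b'  n6⇒n16
[15] read 'b'  n16⇒n16 (via fail)
[16] read 'b'  n16⇒n16 (via fail)
[17] read 'c'  n16⇒n7 (via fail)
[18] read 'c'  n7⇒n8
[19] read 'a'  n8⇒n9
[20] read 'b'  n9⇒n10  ** P2@[16:20]
[21] read 'a'  n10⇒n2 (via fail)
[22] read 'c'  n2⇒n0 (via fail)
[23] read 'a'  n0⇒n2
[24] read 'a'  n2⇒n11
[25] read 'a'  n11⇒n12
[26] read 'b'  n12⇒n13
[27] read 'a'  n13⇒n14
[28] read 'a'  n14⇒n15  ** P3@[23:28]
[29] read 'c'  n15⇒n0 (via fail)
[30] read 'c'  n0⇒n0
[31] read 'd'  n0⇒n1  ** P0@[31:31]
[32] read 'c'  n1⇒n0 (via fail)
[33] read 'c'  n0⇒n0
[34] read 'b'  n0⇒n6
[35] read 'c'  n6⇒n7
[36] read 'c'  n7⇒n8
[37] read 'a'  n8⇒n9
[38] read 'b'  n9⇒n10  ** P2@[34:38]
[39] read 'c'  n10⇒n7 (via fail)
[40] read 'a'  n7⇒n2 (via fail)
[41] read 'a'  n2⇒n11
[42] read 'a'  n11⇒n12
[43] read 'b'  n12⇒n13
[44] read 'a'  n13⇒n14

All matches (sorted): [[1,0],[8,3],[20,2],[28,3],[31,0],[38,2]]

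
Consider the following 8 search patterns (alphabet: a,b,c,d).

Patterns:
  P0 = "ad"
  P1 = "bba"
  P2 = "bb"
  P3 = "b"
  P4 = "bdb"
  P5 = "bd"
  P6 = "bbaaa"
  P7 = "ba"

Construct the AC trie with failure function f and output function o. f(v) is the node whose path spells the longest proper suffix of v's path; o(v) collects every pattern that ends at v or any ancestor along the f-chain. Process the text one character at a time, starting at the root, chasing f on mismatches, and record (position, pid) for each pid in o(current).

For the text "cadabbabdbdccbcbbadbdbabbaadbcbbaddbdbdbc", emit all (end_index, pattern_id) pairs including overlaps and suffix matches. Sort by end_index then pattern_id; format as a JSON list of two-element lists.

Construct AC machine:
Trie nodes:
  n0 'ε': a→1 b→3
  n1 'a': d→2
  n2 'ad': ·  ←P0
  n3 'b': a→10 b→4 d→6  ←P3
  n4 'bb': a→5  ←P2
  n5 'bba': a→8  ←P1
  n6 'bd': b→7  ←P5
  n7 'bdb': ·  ←P4
  n8 'bbaa': a→9
  n9 'bbaaa': ·  ←P6
  n10 'ba': ·  ←P7

Failure links (BFS by depth):
  n1('a'): parent n0 fail=0; on 'a' 0 → fail=0;  out ∅∪∅=∅
  n3('b'): parent n0 fail=0; on 'b' 0 → fail=0;  out {3}∪∅={3}
  n2('ad'): parent n1 fail=0; on 'd' 0 → fail=0;  out {0}∪∅={0}
  n4('bb'): parent n3 fail=0; on 'b' 0 → fail=3;  out {2}∪{3}={2,3}
  n6('bd'): parent n3 fail=0; on 'd' 0 → fail=0;  out {5}∪∅={5}
  n10('ba'): parent n3 fail=0; on 'a' 0 → fail=1;  out {7}∪∅={7}
  n5('bba'): parent n4 fail=3; on 'a' 3 → fail=10;  out {1}∪{7}={1,7}
  n7('bdb'): parent n6 fail=0; on 'b' 0 → fail=3;  out {4}∪{3}={3,4}
  n8('bbaa'): parent n5 fail=10; on 'a' 10→1→0 → fail=1;  out ∅∪∅=∅
  n9('bbaaa'): parent n8 fail=1; on 'a' 1→0 → fail=1;  out {6}∪∅={6}

Text stream:
pos 0 'c': at 0
pos 1 'a': at 1
pos 2 'd': at 2  ** P0@[1:2]
pos 3 'a': at 1 (fail-walked)
pos 4 'b': at 3 (fail-walked)  ** P3@[4:4]
pos 5 'b': at 4  ** P2@[4:5],P3@[5:5]
pos 6 'a': at 5  ** P1@[4:6],P7@[5:6]
pos 7 'b': at 3 (fail-walked)  ** P3@[7:7]
pos 8 'd': at 6  ** P5@[7:8]
pos 9 'b': at 7  ** P3@[9:9],P4@[7:9]
pos 10 'd': at 6 (fail-walked)  ** P5@[9:10]
pos 11 'c': at 0 (fail-walked)
pos 12 'c': at 0
pos 13 'b': at 3  ** P3@[13:13]
pos 14 'c': at 0 (fail-walked)
pos 15 'b': at 3  ** P3@[15:15]
pos 16 'b': at 4  ** P2@[15:16],P3@[16:16]
pos 17 'a': at 5  ** P1@[15:17],P7@[16:17]
pos 18 'd': at 2 (fail-walked)  ** P0@[17:18]
pos 19 'b': at 3 (fail-walked)  ** P3@[19:19]
pos 20 'd': at 6  ** P5@[19:20]
pos 21 'b': at 7  ** P3@[21:21],P4@[19:21]
pos 22 'a': at 10 (fail-walked)  ** P7@[21:22]
pos 23 'b': at 3 (fail-walked)  ** P3@[23:23]
pos 24 'b': at 4  ** P2@[23:24],P3@[24:24]
pos 25 'a': at 5  ** P1@[23:25],P7@[24:25]
pos 26 'a': at 8
pos 27 'd': at 2 (fail-walked)  ** P0@[26:27]
pos 28 'b': at 3 (fail-walked)  ** P3@[28:28]
pos 29 'c': at 0 (fail-walked)
pos 30 'b': at 3  ** P3@[30:30]
pos 31 'b': at 4  ** P2@[30:31],P3@[31:31]
pos 32 'a': at 5  ** P1@[30:32],P7@[31:32]
pos 33 'd': at 2 (fail-walked)  ** P0@[32:33]
pos 34 'd': at 0 (fail-walked)
pos 35 'b': at 3  ** P3@[35:35]
pos 36 'd': at 6  ** P5@[35:36]
pos 37 'b': at 7  ** P3@[37:37],P4@[35:37]
pos 38 'd': at 6 (fail-walked)  ** P5@[37:38]
pos 39 'b': at 7  ** P3@[39:39],P4@[37:39]
pos 40 'c': at 0 (fail-walked)

Result: [[2,0],[4,3],[5,2],[5,3],[6,1],[6,7],[7,3],[8,5],[9,3],[9,4],[10,5],[13,3],[15,3],[16,2],[16,3],[17,1],[17,7],[18,0],[19,3],[20,5],[21,3],[21,4],[22,7],[23,3],[24,2],[24,3],[25,1],[25,7],[27,0],[28,3],[30,3],[31,2],[31,3],[32,1],[32,7],[33,0],[35,3],[36,5],[37,3],[37,4],[38,5],[39,3],[39,4]]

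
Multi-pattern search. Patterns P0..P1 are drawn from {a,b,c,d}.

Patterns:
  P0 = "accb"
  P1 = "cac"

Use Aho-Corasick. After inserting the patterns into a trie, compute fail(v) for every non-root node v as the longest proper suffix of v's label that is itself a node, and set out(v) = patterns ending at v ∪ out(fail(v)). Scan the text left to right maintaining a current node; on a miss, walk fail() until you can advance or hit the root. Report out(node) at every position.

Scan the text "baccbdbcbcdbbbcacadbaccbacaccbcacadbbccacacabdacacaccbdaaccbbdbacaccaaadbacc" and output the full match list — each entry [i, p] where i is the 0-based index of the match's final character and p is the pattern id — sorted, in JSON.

Build:
Trie (insert patterns):
  n0 'ε': a→1 c→5
  n1 'a': c→2
  n2 'ac': c→3
  n3 'acc': b→4
  n4 'accb': ·  [P0 ends]
  n5 'c': a→6
  n6 'ca': c→7
  n7 'cac': ·  [P1 ends]

BFS fail/out derivation:
  fail(1) 'a': from fail(0)=0 chase 'a': 0 ⇒ 0;  out=∅∪out(0)=∅
  fail(5) 'c': from fail(0)=0 chase 'c': 0 ⇒ 0;  out=∅∪out(0)=∅
  fail(2) 'ac': from fail(1)=0 chase 'c': 0 ⇒ 5;  out=∅∪out(5)=∅
  fail(6) 'ca': from fail(5)=0 chase 'a': 0 ⇒ 1;  out=∅∪out(1)=∅
  fail(3) 'acc': from fail(2)=5 chase 'c': 5→0 ⇒ 5;  out=∅∪out(5)=∅
  fail(7) 'cac': from fail(6)=1 chase 'c': 1 ⇒ 2;  out={1}∪out(2)={1}
  fail(4) 'accb': from fail(3)=5 chase 'b': 5→0 ⇒ 0;  out={0}∪out(0)={0}

Text stream:
[0] read 'b'  n0⇒n0
[1] read 'a'  n0⇒n1
[2] read 'c'  n1⇒n2
[3] read 'c'  n2⇒n3
[4] read 'b'  n3⇒n4  ** P0@[1:4]
[5] read 'd'  n4⇒n0 (via fail)
[6] read 'b'  n0⇒n0
[7] read 'c'  n0⇒n5
[8] read 'b'  n5⇒n0 (via fail)
[9] read 'c'  n0⇒n5
[10] read 'd'  n5⇒n0 (via fail)
[11] read 'b'  n0⇒n0
[12] read 'b'  n0⇒n0
[13] read 'b'  n0⇒n0
[14] read 'c'  n0⇒n5
[15] read 'a'  n5⇒n6
[16] read 'c'  n6⇒n7  ** P1@[14:16]
[17] read 'a'  n7⇒n6 (via fail)
[18] read 'd'  n6⇒n0 (via fail)
[19] read 'b'  n0⇒n0
[20] read 'a'  n0⇒n1
[21] read 'c'  n1⇒n2
[22] read 'c'  n2⇒n3
[23] read 'b'  n3⇒n4  ** P0@[20:23]
[24] read 'a'  n4⇒n1 (via fail)
[25] read 'c'  n1⇒n2
[26] read 'a'  n2⇒n6 (via fail)
[27] read 'c'  n6⇒n7  ** P1@[25:27]
[28] read 'c'  n7⇒n3 (via fail)
[29] read 'b'  n3⇒n4  ** P0@[26:29]
[30] read 'c'  n4⇒n5 (via fail)
[31] read 'a'  n5⇒n6
[32] read 'c'  n6⇒n7  ** P1@[30:32]
[33] read 'a'  n7⇒n6 (via fail)
[34] read 'd'  n6⇒n0 (via fail)
[35] read 'b'  n0⇒n0
[36] read 'b'  n0⇒n0
[37] read 'c'  n0⇒n5
[38] read 'c'  n5⇒n5 (via fail)
[39] read 'a'  n5⇒n6
[40] read 'c'  n6⇒n7  ** P1@[38:40]
[41] read 'a'  n7⇒n6 (via fail)
[42] read 'c'  n6⇒n7  ** P1@[40:42]
[43] read 'a'  n7⇒n6 (via fail)
[44] read 'b'  n6⇒n0 (via fail)
[45] read 'd'  n0⇒n0
[46] read 'a'  n0⇒n1
[47] read 'c'  n1⇒n2
[48] read 'a'  n2⇒n6 (via fail)
[49] read 'c'  n6⇒n7  ** P1@[47:49]
[50] read 'a'  n7⇒n6 (via fail)
[51] read 'c'  n6⇒n7  ** P1@[49:51]
[52] read 'c'  n7⇒n3 (via fail)
[53] read 'b'  n3⇒n4  ** P0@[50:53]
[54] read 'd'  n4⇒n0 (via fail)
[55] read 'a'  n0⇒n1
[56] read 'a'  n1⇒n1 (via fail)
[57] read 'c'  n1⇒n2
[58] read 'c'  n2⇒n3
[59] read 'b'  n3⇒n4  ** P0@[56:59]
[60] read 'b'  n4⇒n0 (via fail)
[61] read 'd'  n0⇒n0
[62] read 'b'  n0⇒n0
[63] read 'a'  n0⇒n1
[64] read 'c'  n1⇒n2
[65] read 'a'  n2⇒n6 (via fail)
[66] read 'c'  n6⇒n7  ** P1@[64:66]
[67] read 'c'  n7⇒n3 (via fail)
[68] read 'a'  n3⇒n6 (via fail)
[69] read 'a'  n6⇒n1 (via fail)
[70] read 'a'  n1⇒n1 (via fail)
[71] read 'd'  n1⇒n0 (via fail)
[72] read 'b'  n0⇒n0
[73] read 'a'  n0⇒n1
[74] read 'c'  n1⇒n2
[75] read 'c'  n2⇒n3

Matches: [[4,0],[16,1],[23,0],[27,1],[29,0],[32,1],[40,1],[42,1],[49,1],[51,1],[53,0],[59,0],[66,1]]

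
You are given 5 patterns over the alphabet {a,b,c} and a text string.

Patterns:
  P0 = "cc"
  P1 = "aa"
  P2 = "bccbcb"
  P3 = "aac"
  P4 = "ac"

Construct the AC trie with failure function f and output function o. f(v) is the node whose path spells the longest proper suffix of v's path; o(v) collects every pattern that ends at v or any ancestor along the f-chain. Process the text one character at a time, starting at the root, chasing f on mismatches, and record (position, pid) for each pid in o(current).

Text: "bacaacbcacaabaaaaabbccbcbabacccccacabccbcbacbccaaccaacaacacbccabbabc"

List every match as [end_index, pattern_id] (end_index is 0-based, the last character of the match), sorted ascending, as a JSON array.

Build:
Trie (insert patterns):
  0='ε' goto a→3 b→5 c→1
  1='c' goto c→2
  2='cc' goto ·  ←P0
  3='a' goto a→4 c→12
  4='aa' goto c→11  ←P1
  5='b' goto c→6
  6='bc' goto c→7
  7='bcc' goto b→8
  8='bccb' goto c→9
  9='bccbc' goto b→10
  10='bccbcb' goto ·  ←P2
  11='aac' goto ·  ←P3
  12='ac' goto ·  ←P4

Failure links (BFS by depth):
  fail(1) 'c': from fail(0)=0 chase 'c': 0 ⇒ 0;  out=∅∪out(0)=∅
  fail(3) 'a': from fail(0)=0 chase 'a': 0 ⇒ 0;  out=∅∪out(0)=∅
  fail(5) 'b': from fail(0)=0 chase 'b': 0 ⇒ 0;  out=∅∪out(0)=∅
  fail(2) 'cc': from fail(1)=0 chase 'c': 0 ⇒ 1;  out={0}∪out(1)={0}
  fail(4) 'aa': from fail(3)=0 chase 'a': 0 ⇒ 3;  out={1}∪out(3)={1}
  fail(6) 'bc': from fail(5)=0 chase 'c': 0 ⇒ 1;  out=∅∪out(1)=∅
  fail(12) 'ac': from fail(3)=0 chase 'c': 0 ⇒ 1;  out={4}∪out(1)={4}
  fail(7) 'bcc': from fail(6)=1 chase 'c': 1 ⇒ 2;  out=∅∪out(2)={0}
  fail(11) 'aac': from fail(4)=3 chase 'c': 3 ⇒ 12;  out={3}∪out(12)={3,4}
  fail(8) 'bccb': from fail(7)=2 chase 'b': 2→1→0 ⇒ 5;  out=∅∪out(5)=∅
  fail(9) 'bccbc': from fail(8)=5 chase 'c': 5 ⇒ 6;  out=∅∪out(6)=∅
  fail(10) 'bccbcb': from fail(9)=6 chase 'b': 6→1→0 ⇒ 5;  out={2}∪out(5)={2}

Scan:
i=0 'b': node 0→5
i=1 'a': node 5→3 (fail-walked)
i=2 'c': node 3→12  → match P4@[1:2]
i=3 'a': node 12→3 (fail-walked)
i=4 'a': node 3→4  → match P1@[3:4]
i=5 'c': node 4→11  → match P3@[3:5],P4@[4:5]
i=6 'b': node 11→5 (fail-walked)
i=7 'c': node 5→6
i=8 'a': node 6→3 (fail-walked)
i=9 'c': node 3→12  → match P4@[8:9]
i=10 'a': node 12→3 (fail-walked)
i=11 'a': node 3→4  → match P1@[10:11]
i=12 'b': node 4→5 (fail-walked)
i=13 'a': node 5→3 (fail-walked)
i=14 'a': node 3→4  → match P1@[13:14]
i=15 'a': node 4→4 (fail-walked)  → match P1@[14:15]
i=16 'a': node 4→4 (fail-walked)  → match P1@[15:16]
i=17 'a': node 4→4 (fail-walked)  → match P1@[16:17]
i=18 'b': node 4→5 (fail-walked)
i=19 'b': node 5→5 (fail-walked)
i=20 'c': node 5→6
i=21 'c': node 6→7  → match P0@[20:21]
i=22 'b': node 7→8
i=23 'c': node 8→9
i=24 'b': node 9→10  → match P2@[19:24]
i=25 'a': node 10→3 (fail-walked)
i=26 'b': node 3→5 (fail-walked)
i=27 'a': node 5→3 (fail-walked)
i=28 'c': node 3→12  → match P4@[27:28]
i=29 'c': node 12→2 (fail-walked)  → match P0@[28:29]
i=30 'c': node 2→2 (fail-walked)  → match P0@[29:30]
i=31 'c': node 2→2 (fail-walked)  → match P0@[30:31]
i=32 'c': node 2→2 (fail-walked)  → match P0@[31:32]
i=33 'a': node 2→3 (fail-walked)
i=34 'c': node 3→12  → match P4@[33:34]
i=35 'a': node 12→3 (fail-walked)
i=36 'b': node 3→5 (fail-walked)
i=37 'c': node 5→6
i=38 'c': node 6→7  → match P0@[37:38]
i=39 'b': node 7→8
i=40 'c': node 8→9
i=41 'b': node 9→10  → match P2@[36:41]
i=42 'a': node 10→3 (fail-walked)
i=43 'c': node 3→12  → match P4@[42:43]
i=44 'b': node 12→5 (fail-walked)
i=45 'c': node 5→6
i=46 'c': node 6→7  → match P0@[45:46]
i=47 'a': node 7→3 (fail-walked)
i=48 'a': node 3→4  → match P1@[47:48]
i=49 'c': node 4→11  → match P3@[47:49],P4@[48:49]
i=50 'c': node 11→2 (fail-walked)  → match P0@[49:50]
i=51 'a': node 2→3 (fail-walked)
i=52 'a': node 3→4  → match P1@[51:52]
i=53 'c': node 4→11  → match P3@[51:53],P4@[52:53]
i=54 'a': node 11→3 (fail-walked)
i=55 'a': node 3→4  → match P1@[54:55]
i=56 'c': node 4→11  → match P3@[54:56],P4@[55:56]
i=57 'a': node 11→3 (fail-walked)
i=58 'c': node 3→12  → match P4@[57:58]
i=59 'b': node 12→5 (fail-walked)
i=60 'c': node 5→6
i=61 'c': node 6→7  → match P0@[60:61]
i=62 'a': node 7→3 (fail-walked)
i=63 'b': node 3→5 (fail-walked)
i=64 'b': node 5→5 (fail-walked)
i=65 'a': node 5→3 (fail-walked)
i=66 'b': node 3→5 (fail-walked)
i=67 'c': node 5→6

Result: [[2,4],[4,1],[5,3],[5,4],[9,4],[11,1],[14,1],[15,1],[16,1],[17,1],[21,0],[24,2],[28,4],[29,0],[30,0],[31,0],[32,0],[34,4],[38,0],[41,2],[43,4],[46,0],[48,1],[49,3],[49,4],[50,0],[52,1],[53,3],[53,4],[55,1],[56,3],[56,4],[58,4],[61,0]]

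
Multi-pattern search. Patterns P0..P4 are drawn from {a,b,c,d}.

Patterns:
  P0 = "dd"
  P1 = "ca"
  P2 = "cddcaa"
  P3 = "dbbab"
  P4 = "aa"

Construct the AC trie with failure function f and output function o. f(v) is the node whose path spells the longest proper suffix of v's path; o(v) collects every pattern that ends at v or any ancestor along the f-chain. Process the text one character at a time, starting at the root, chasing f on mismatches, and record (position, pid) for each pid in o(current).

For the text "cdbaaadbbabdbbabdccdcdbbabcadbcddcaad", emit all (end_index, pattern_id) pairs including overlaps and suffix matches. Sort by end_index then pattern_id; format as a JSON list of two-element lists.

Build automaton:
Trie nodes:
  0='ε' goto a→14 c→3 d→1
  1='d' goto b→10 d→2
  2='dd' goto ·  ←P0
  3='c' goto a→4 d→5
  4='ca' goto ·  ←P1
  5='cd' goto d→6
  6='cdd' goto c→7
  7='cddc' goto a→8
  8='cddca' goto a→9
  9='cddcaa' goto ·  ←P2
  10='db' goto b→11
  11='dbb' goto a→12
  12='dbba' goto b→13
  13='dbbab' goto ·  ←P3
  14='a' goto a→15
  15='aa' goto ·  ←P4

BFS fail/out derivation:
  fail(1) 'd': from fail(0)=0 chase 'd': 0 ⇒ 0;  out=∅∪out(0)=∅
  fail(3) 'c': from fail(0)=0 chase 'c': 0 ⇒ 0;  out=∅∪out(0)=∅
  fail(14) 'a': from fail(0)=0 chase 'a': 0 ⇒ 0;  out=∅∪out(0)=∅
  fail(2) 'dd': from fail(1)=0 chase 'd': 0 ⇒ 1;  out={0}∪out(1)={0}
  fail(4) 'ca': from fail(3)=0 chase 'a': 0 ⇒ 14;  out={1}∪out(14)={1}
  fail(5) 'cd': from fail(3)=0 chase 'd': 0 ⇒ 1;  out=∅∪out(1)=∅
  fail(10) 'db': from fail(1)=0 chase 'b': 0 ⇒ 0;  out=∅∪out(0)=∅
  fail(15) 'aa': from fail(14)=0 chase 'a': 0 ⇒ 14;  out={4}∪out(14)={4}
  fail(6) 'cdd': from fail(5)=1 chase 'd': 1 ⇒ 2;  out=∅∪out(2)={0}
  fail(11) 'dbb': from fail(10)=0 chase 'b': 0 ⇒ 0;  out=∅∪out(0)=∅
  fail(7) 'cddc': from fail(6)=2 chase 'c': 2→1→0 ⇒ 3;  out=∅∪out(3)=∅
  fail(12) 'dbba': from fail(11)=0 chase 'a': 0 ⇒ 14;  out=∅∪out(14)=∅
  fail(8) 'cddca': from fail(7)=3 chase 'a': 3 ⇒ 4;  out=∅∪out(4)={1}
  fail(13) 'dbbab': from fail(12)=14 chase 'b': 14→0 ⇒ 0;  out={3}∪out(0)={3}
  fail(9) 'cddcaa': from fail(8)=4 chase 'a': 4→14 ⇒ 15;  out={2}∪out(15)={2,4}

Run:
[0] read 'c'  n0⇒n3
[1] read 'd'  n3⇒n5
[2] read 'b'  n5⇒n10 (via fail)
[3] read 'a'  n10⇒n14 (via fail)
[4] read 'a'  n14⇒n15  ** P4@[3:4]
[5] read 'a'  n15⇒n15 (via fail)  ** P4@[4:5]
[6] read 'd'  n15⇒n1 (via fail)
[7] read 'b'  n1⇒n10
[8] read 'b'  n10⇒n11
[9] read 'a'  n11⇒n12
[10] read 'b'  n12⇒n13  ** P3@[6:10]
[11] read 'd'  n13⇒n1 (via fail)
[12] read 'b'  n1⇒n10
[13] read 'b'  n10⇒n11
[14] read 'a'  n11⇒n12
[15] read 'b'  n12⇒n13  ** P3@[11:15]
[16] read 'd'  n13⇒n1 (via fail)
[17] read 'c'  n1⇒n3 (via fail)
[18] read 'c'  n3⇒n3 (via fail)
[19] read 'd'  n3⇒n5
[20] read 'c'  n5⇒n3 (via fail)
[21] read 'd'  n3⇒n5
[22] read 'b'  n5⇒n10 (via fail)
[23] read 'b'  n10⇒n11
[24] read 'a'  n11⇒n12
[25] read 'b'  n12⇒n13  ** P3@[21:25]
[26] read 'c'  n13⇒n3 (via fail)
[27] read 'a'  n3⇒n4  ** P1@[26:27]
[28] read 'd'  n4⇒n1 (via fail)
[29] read 'b'  n1⇒n10
[30] read 'c'  n10⇒n3 (via fail)
[31] read 'd'  n3⇒n5
[32] read 'd'  n5⇒n6  ** P0@[31:32]
[33] read 'c'  n6⇒n7
[34] read 'a'  n7⇒n8  ** P1@[33:34]
[35] read 'a'  n8⇒n9  ** P2@[30:35],P4@[34:35]
[36] read 'd'  n9⇒n1 (via fail)

Matches: [[4,4],[5,4],[10,3],[15,3],[25,3],[27,1],[32,0],[34,1],[35,2],[35,4]]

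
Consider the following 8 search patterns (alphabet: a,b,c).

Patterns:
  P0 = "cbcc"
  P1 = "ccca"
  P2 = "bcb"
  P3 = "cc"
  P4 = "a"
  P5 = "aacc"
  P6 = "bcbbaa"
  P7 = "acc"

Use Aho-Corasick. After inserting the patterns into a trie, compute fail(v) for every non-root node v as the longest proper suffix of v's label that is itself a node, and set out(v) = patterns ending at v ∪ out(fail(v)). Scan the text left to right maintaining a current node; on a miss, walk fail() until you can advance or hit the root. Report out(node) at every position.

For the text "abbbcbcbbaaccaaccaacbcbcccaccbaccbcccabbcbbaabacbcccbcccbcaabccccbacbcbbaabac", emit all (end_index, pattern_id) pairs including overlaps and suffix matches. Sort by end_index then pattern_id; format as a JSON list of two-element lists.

Build automaton:
Trie (insert patterns):
  0='ε' goto a→11 b→8 c→1
  1='c' goto b→2 c→5
  2='cb' goto c→3
  3='cbc' goto c→4
  4='cbcc' goto ·  ←P0
  5='cc' goto c→6  ←P3
  6='ccc' goto a→7
  7='ccca' goto ·  ←P1
  8='b' goto c→9
  9='bc' goto b→10
  10='bcb' goto b→15  ←P2
  11='a' goto a→12 c→18  ←P4
  12='aa' goto c→13
  13='aac' goto c→14
  14='aacc' goto ·  ←P5
  15='bcbb' goto a→16
  16='bcbba' goto a→17
  17='bcbbaa' goto ·  ←P6
  18='ac' goto c→19
  19='acc' goto ·  ←P7

Failure links (BFS by depth):
  n1('c'): parent n0 fail=0; on 'c' 0 → fail=0;  out ∅∪∅=∅
  n8('b'): parent n0 fail=0; on 'b' 0 → fail=0;  out ∅∪∅=∅
  n11('a'): parent n0 fail=0; on 'a' 0 → fail=0;  out {4}∪∅={4}
  n2('cb'): parent n1 fail=0; on 'b' 0 → fail=8;  out ∅∪∅=∅
  n5('cc'): parent n1 fail=0; on 'c' 0 → fail=1;  out {3}∪∅={3}
  n9('bc'): parent n8 fail=0; on 'c' 0 → fail=1;  out ∅∪∅=∅
  n12('aa'): parent n11 fail=0; on 'a' 0 → fail=11;  out ∅∪{4}={4}
  n18('ac'): parent n11 fail=0; on 'c' 0 → fail=1;  out ∅∪∅=∅
  n3('cbc'): parent n2 fail=8; on 'c' 8 → fail=9;  out ∅∪∅=∅
  n6('ccc'): parent n5 fail=1; on 'c' 1 → fail=5;  out ∅∪{3}={3}
  n10('bcb'): parent n9 fail=1; on 'b' 1 → fail=2;  out {2}∪∅={2}
  n13('aac'): parent n12 fail=11; on 'c' 11 → fail=18;  out ∅∪∅=∅
  n19('acc'): parent n18 fail=1; on 'c' 1 → fail=5;  out {7}∪{3}={3,7}
  n4('cbcc'): parent n3 fail=9; on 'c' 9→1 → fail=5;  out {0}∪{3}={0,3}
  n7('ccca'): parent n6 fail=5; on 'a' 5→1→0 → fail=11;  out {1}∪{4}={1,4}
  n14('aacc'): parent n13 fail=18; on 'c' 18 → fail=19;  out {5}∪{3,7}={3,5,7}
  n15('bcbb'): parent n10 fail=2; on 'b' 2→8→0 → fail=8;  out ∅∪∅=∅
  n16('bcbba'): parent n15 fail=8; on 'a' 8→0 → fail=11;  out ∅∪{4}={4}
  n17('bcbbaa'): parent n16 fail=11; on 'a' 11 → fail=12;  out {6}∪{4}={4,6}

Text stream:
i=0 'a': node 0→11  ** P4@[0:0]
i=1 'b': node 11→8 (via fail)
i=2 'b': node 8→8 (via fail)
i=3 'b': node 8→8 (via fail)
i=4 'c': node 8→9
i=5 'b': node 9→10  ** P2@[3:5]
i=6 'c': node 10→3 (via fail)
i=7 'b': node 3→10 (via fail)  ** P2@[5:7]
i=8 'b': node 10→15
i=9 'a': node 15→16  ** P4@[9:9]
i=10 'a': node 16→17  ** P4@[10:10],P6@[5:10]
i=11 'c': node 17→13 (via fail)
i=12 'c': node 13→14  ** P3@[11:12],P5@[9:12],P7@[10:12]
i=13 'a': node 14→11 (via fail)  ** P4@[13:13]
i=14 'a': node 11→12  ** P4@[14:14]
i=15 'c': node 12→13
i=16 'c': node 13→14  ** P3@[15:16],P5@[13:16],P7@[14:16]
i=17 'a': node 14→11 (via fail)  ** P4@[17:17]
i=18 'a': node 11→12  ** P4@[18:18]
i=19 'c': node 12→13
i=20 'b': node 13→2 (via fail)
i=21 'c': node 2→3
i=22 'b': node 3→10 (via fail)  ** P2@[20:22]
i=23 'c': node 10→3 (via fail)
i=24 'c': node 3→4  ** P0@[21:24],P3@[23:24]
i=25 'c': node 4→6 (via fail)  ** P3@[24:25]
i=26 'a': node 6→7  ** P1@[23:26],P4@[26:26]
i=27 'c': node 7→18 (via fail)
i=28 'c': node 18→19  ** P3@[27:28],P7@[26:28]
i=29 'b': node 19→2 (via fail)
i=30 'a': node 2→11 (via fail)  ** P4@[30:30]
i=31 'c': node 11→18
i=32 'c': node 18→19  ** P3@[31:32],P7@[30:32]
i=33 'b': node 19→2 (via fail)
i=34 'c': node 2→3
i=35 'c': node 3→4  ** P0@[32:35],P3@[34:35]
i=36 'c': node 4→6 (via fail)  ** P3@[35:36]
i=37 'a': node 6→7  ** P1@[34:37],P4@[37:37]
i=38 'b': node 7→8 (via fail)
i=39 'b': node 8→8 (via fail)
i=40 'c': node 8→9
i=41 'b': node 9→10  ** P2@[39:41]
i=42 'b': node 10→15
i=43 'a': node 15→16  ** P4@[43:43]
i=44 'a': node 16→17  ** P4@[44:44],P6@[39:44]
i=45 'b': node 17→8 (via fail)
i=46 'a': node 8→11 (via fail)  ** P4@[46:46]
i=47 'c': node 11→18
i=48 'b': node 18→2 (via fail)
i=49 'c': node 2→3
i=50 'c': node 3→4  ** P0@[47:50],P3@[49:50]
i=51 'c': node 4→6 (via fail)  ** P3@[50:51]
i=52 'b': node 6→2 (via fail)
i=53 'c': node 2→3
i=54 'c': node 3→4  ** P0@[51:54],P3@[53:54]
i=55 'c': node 4→6 (via fail)  ** P3@[54:55]
i=56 'b': node 6→2 (via fail)
i=57 'c': node 2→3
i=58 'a': node 3→11 (via fail)  ** P4@[58:58]
i=59 'a': node 11→12  ** P4@[59:59]
i=60 'b': node 12→8 (via fail)
i=61 'c': node 8→9
i=62 'c': node 9→5 (via fail)  ** P3@[61:62]
i=63 'c': node 5→6  ** P3@[62:63]
i=64 'c': node 6→6 (via fail)  ** P3@[63:64]
i=65 'b': node 6→2 (via fail)
i=66 'a': node 2→11 (via fail)  ** P4@[66:66]
i=67 'c': node 11→18
i=68 'b': node 18→2 (via fail)
i=69 'c': node 2→3
i=70 'b': node 3→10 (via fail)  ** P2@[68:70]
i=71 'b': node 10→15
i=72 'a': node 15→16  ** P4@[72:72]
i=73 'a': node 16→17  ** P4@[73:73],P6@[68:73]
i=74 'b': node 17→8 (via fail)
i=75 'a': node 8→11 (via fail)  ** P4@[75:75]
i=76 'c': node 11→18

All matches (sorted): [[0,4],[5,2],[7,2],[9,4],[10,4],[10,6],[12,3],[12,5],[12,7],[13,4],[14,4],[16,3],[16,5],[16,7],[17,4],[18,4],[22,2],[24,0],[24,3],[25,3],[26,1],[26,4],[28,3],[28,7],[30,4],[32,3],[32,7],[35,0],[35,3],[36,3],[37,1],[37,4],[41,2],[43,4],[44,4],[44,6],[46,4],[50,0],[50,3],[51,3],[54,0],[54,3],[55,3],[58,4],[59,4],[62,3],[63,3],[64,3],[66,4],[70,2],[72,4],[73,4],[73,6],[75,4]]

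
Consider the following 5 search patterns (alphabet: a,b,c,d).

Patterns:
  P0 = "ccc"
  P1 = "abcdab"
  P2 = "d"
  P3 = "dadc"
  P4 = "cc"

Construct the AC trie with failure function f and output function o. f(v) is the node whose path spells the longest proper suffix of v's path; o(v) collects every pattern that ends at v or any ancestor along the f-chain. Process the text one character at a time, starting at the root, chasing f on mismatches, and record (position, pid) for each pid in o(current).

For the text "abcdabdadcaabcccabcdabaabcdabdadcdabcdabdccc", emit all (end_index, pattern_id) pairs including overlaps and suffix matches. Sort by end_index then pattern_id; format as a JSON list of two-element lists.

Build:
Trie (insert patterns):
  n0 'ε': a→4 c→1 d→10
  n1 'c': c→2
  n2 'cc': c→3  [P4 ends]
  n3 'ccc': ·  [P0 ends]
  n4 'a': b→5
  n5 'ab': c→6
  n6 'abc': d→7
  n7 'abcd': a→8
  n8 'abcda': b→9
  n9 'abcdab': ·  [P1 ends]
  n10 'd': a→11  [P2 ends]
  n11 'da': d→12
  n12 'dad': c→13
  n13 'dadc': ·  [P3 ends]

BFS fail/out derivation:
  n1('c'): parent n0 fail=0; on 'c' 0 → fail=0;  out ∅∪∅=∅
  n4('a'): parent n0 fail=0; on 'a' 0 → fail=0;  out ∅∪∅=∅
  n10('d'): parent n0 fail=0; on 'd' 0 → fail=0;  out {2}∪∅={2}
  n2('cc'): parent n1 fail=0; on 'c' 0 → fail=1;  out {4}∪∅={4}
  n5('ab'): parent n4 fail=0; on 'b' 0 → fail=0;  out ∅∪∅=∅
  n11('da'): parent n10 fail=0; on 'a' 0 → fail=4;  out ∅∪∅=∅
  n3('ccc'): parent n2 fail=1; on 'c' 1 → fail=2;  out {0}∪{4}={0,4}
  n6('abc'): parent n5 fail=0; on 'c' 0 → fail=1;  out ∅∪∅=∅
  n12('dad'): parent n11 fail=4; on 'd' 4→0 → fail=10;  out ∅∪{2}={2}
  n7('abcd'): parent n6 fail=1; on 'd' 1→0 → fail=10;  out ∅∪{2}={2}
  n13('dadc'): parent n12 fail=10; on 'c' 10→0 → fail=1;  out {3}∪∅={3}
  n8('abcda'): parent n7 fail=10; on 'a' 10 → fail=11;  out ∅∪∅=∅
  n9('abcdab'): parent n8 fail=11; on 'b' 11→4 → fail=5;  out {1}∪∅={1}

Scan:
i=0 'a': node 0→4
i=1 'b': node 4→5
i=2 'c': node 5→6
i=3 'd': node 6→7  ** P2@[3:3]
i=4 'a': node 7→8
i=5 'b': node 8→9  ** P1@[0:5]
i=6 'd': node 9→10 ·f  ** P2@[6:6]
i=7 'a': node 10→11
i=8 'd': node 11→12  ** P2@[8:8]
i=9 'c': node 12→13  ** P3@[6:9]
i=10 'a': node 13→4 ·f
i=11 'a': node 4→4 ·f
i=12 'b': node 4→5
i=13 'c': node 5→6
i=14 'c': node 6→2 ·f  ** P4@[13:14]
i=15 'c': node 2→3  ** P0@[13:15],P4@[14:15]
i=16 'a': node 3→4 ·f
i=17 'b': node 4→5
i=18 'c': node 5→6
i=19 'd': node 6→7  ** P2@[19:19]
i=20 'a': node 7→8
i=21 'b': node 8→9  ** P1@[16:21]
i=22 'a': node 9→4 ·f
i=23 'a': node 4→4 ·f
i=24 'b': node 4→5
i=25 'c': node 5→6
i=26 'd': node 6→7  ** P2@[26:26]
i=27 'a': node 7→8
i=28 'b': node 8→9  ** P1@[23:28]
i=29 'd': node 9→10 ·f  ** P2@[29:29]
i=30 'a': node 10→11
i=31 'd': node 11→12  ** P2@[31:31]
i=32 'c': node 12→13  ** P3@[29:32]
i=33 'd': node 13→10 ·f  ** P2@[33:33]
i=34 'a': node 10→11
i=35 'b': node 11→5 ·f
i=36 'c': node 5→6
i=37 'd': node 6→7  ** P2@[37:37]
i=38 'a': node 7→8
i=39 'b': node 8→9  ** P1@[34:39]
i=40 'd': node 9→10 ·f  ** P2@[40:40]
i=41 'c': node 10→1 ·f
i=42 'c': node 1→2  ** P4@[41:42]
i=43 'c': node 2→3  ** P0@[41:43],P4@[42:43]

Result: [[3,2],[5,1],[6,2],[8,2],[9,3],[14,4],[15,0],[15,4],[19,2],[21,1],[26,2],[28,1],[29,2],[31,2],[32,3],[33,2],[37,2],[39,1],[40,2],[42,4],[43,0],[43,4]]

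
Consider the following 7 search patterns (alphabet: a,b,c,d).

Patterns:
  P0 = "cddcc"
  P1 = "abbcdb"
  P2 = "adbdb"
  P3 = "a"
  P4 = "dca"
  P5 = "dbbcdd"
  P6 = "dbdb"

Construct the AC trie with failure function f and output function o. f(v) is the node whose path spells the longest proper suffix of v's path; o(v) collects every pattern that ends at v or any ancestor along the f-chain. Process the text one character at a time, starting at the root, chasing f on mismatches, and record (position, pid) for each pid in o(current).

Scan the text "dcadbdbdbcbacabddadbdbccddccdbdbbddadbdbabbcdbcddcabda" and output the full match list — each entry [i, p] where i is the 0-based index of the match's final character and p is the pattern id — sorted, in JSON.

Construct AC machine:
Trie nodes:
  n0 'ε': a→6 c→1 d→16
  n1 'c': d→2
  n2 'cd': d→3
  n3 'cdd': c→4
  n4 'cddc': c→5
  n5 'cddcc': ·  [P0 ends]
  n6 'a': b→7 d→12  [P3 ends]
  n7 'ab': b→8
  n8 'abb': c→9
  n9 'abbc': d→10
  n10 'abbcd': b→11
  n11 'abbcdb': ·  [P1 ends]
  n12 'ad': b→13
  n13 'adb': d→14
  n14 'adbd': b→15
  n15 'adbdb': ·  [P2 ends]
  n16 'd': b→19 c→17
  n17 'dc': a→18
  n18 'dca': ·  [P4 ends]
  n19 'db': b→20 d→24
  n20 'dbb': c→21
  n21 'dbbc': d→22
  n22 'dbbcd': d→23
  n23 'dbbcdd': ·  [P5 ends]
  n24 'dbd': b→25
  n25 'dbdb': ·  [P6 ends]

Failure links (BFS by depth):
  n1('c'): parent n0 fail=0; on 'c' 0 → fail=0;  out ∅∪∅=∅
  n6('a'): parent n0 fail=0; on 'a' 0 → fail=0;  out {3}∪∅={3}
  n16('d'): parent n0 fail=0; on 'd' 0 → fail=0;  out ∅∪∅=∅
  n2('cd'): parent n1 fail=0; on 'd' 0 → fail=16;  out ∅∪∅=∅
  n7('ab'): parent n6 fail=0; on 'b' 0 → fail=0;  out ∅∪∅=∅
  n12('ad'): parent n6 fail=0; on 'd' 0 → fail=16;  out ∅∪∅=∅
  n17('dc'): parent n16 fail=0; on 'c' 0 → fail=1;  out ∅∪∅=∅
  n19('db'): parent n16 fail=0; on 'b' 0 → fail=0;  out ∅∪∅=∅
  n3('cdd'): parent n2 fail=16; on 'd' 16→0 → fail=16;  out ∅∪∅=∅
  n8('abb'): parent n7 fail=0; on 'b' 0 → fail=0;  out ∅∪∅=∅
  n13('adb'): parent n12 fail=16; on 'b' 16 → fail=19;  out ∅∪∅=∅
  n18('dca'): parent n17 fail=1; on 'a' 1→0 → fail=6;  out {4}∪{3}={3,4}
  n20('dbb'): parent n19 fail=0; on 'b' 0 → fail=0;  out ∅∪∅=∅
  n24('dbd'): parent n19 fail=0; on 'd' 0 → fail=16;  out ∅∪∅=∅
  n4('cddc'): parent n3 fail=16; on 'c' 16 → fail=17;  out ∅∪∅=∅
  n9('abbc'): parent n8 fail=0; on 'c' 0 → fail=1;  out ∅∪∅=∅
  n14('adbd'): parent n13 fail=19; on 'd' 19 → fail=24;  out ∅∪∅=∅
  n21('dbbc'): parent n20 fail=0; on 'c' 0 → fail=1;  out ∅∪∅=∅
  n25('dbdb'): parent n24 fail=16; on 'b' 16 → fail=19;  out {6}∪∅={6}
  n5('cddcc'): parent n4 fail=17; on 'c' 17→1→0 → fail=1;  out {0}∪∅={0}
  n10('abbcd'): parent n9 fail=1; on 'd' 1 → fail=2;  out ∅∪∅=∅
  n15('adbdb'): parent n14 fail=24; on 'b' 24 → fail=25;  out {2}∪{6}={2,6}
  n22('dbbcd'): parent n21 fail=1; on 'd' 1 → fail=2;  out ∅∪∅=∅
  n11('abbcdb'): parent n10 fail=2; on 'b' 2→16 → fail=19;  out {1}∪∅={1}
  n23('dbbcdd'): parent n22 fail=2; on 'd' 2 → fail=3;  out {5}∪∅={5}

Scan:
i=0 'd': node 0→16
i=1 'c': node 16→17
i=2 'a': node 17→18  → match P3@[2:2],P4@[0:2]
i=3 'd': node 18→12 (fail-walked)
i=4 'b': node 12→13
i=5 'd': node 13→14
i=6 'b': node 14→15  → match P2@[2:6],P6@[3:6]
i=7 'd': node 15→24 (fail-walked)
i=8 'b': node 24→25  → match P6@[5:8]
i=9 'c': node 25→1 (fail-walked)
i=10 'b': node 1→0 (fail-walked)
i=11 'a': node 0→6  → match P3@[11:11]
i=12 'c': node 6→1 (fail-walked)
i=13 'a': node 1→6 (fail-walked)  → match P3@[13:13]
i=14 'b': node 6→7
i=15 'd': node 7→16 (fail-walked)
i=16 'd': node 16→16 (fail-walked)
i=17 'a': node 16→6 (fail-walked)  → match P3@[17:17]
i=18 'd': node 6→12
i=19 'b': node 12→13
i=20 'd': node 13→14
i=21 'b': node 14→15  → match P2@[17:21],P6@[18:21]
i=22 'c': node 15→1 (fail-walked)
i=23 'c': node 1→1 (fail-walked)
i=24 'd': node 1→2
i=25 'd': node 2→3
i=26 'c': node 3→4
i=27 'c': node 4→5  → match P0@[23:27]
i=28 'd': node 5→2 (fail-walked)
i=29 'b': node 2→19 (fail-walked)
i=30 'd': node 19→24
i=31 'b': node 24→25  → match P6@[28:31]
i=32 'b': node 25→20 (fail-walked)
i=33 'd': node 20→16 (fail-walked)
i=34 'd': node 16→16 (fail-walked)
i=35 'a': node 16→6 (fail-walked)  → match P3@[35:35]
i=36 'd': node 6→12
i=37 'b': node 12→13
i=38 'd': node 13→14
i=39 'b': node 14→15  → match P2@[35:39],P6@[36:39]
i=40 'a': node 15→6 (fail-walked)  → match P3@[40:40]
i=41 'b': node 6→7
i=42 'b': node 7→8
i=43 'c': node 8→9
i=44 'd': node 9→10
i=45 'b': node 10→11  → match P1@[40:45]
i=46 'c': node 11→1 (fail-walked)
i=47 'd': node 1→2
i=48 'd': node 2→3
i=49 'c': node 3→4
i=50 'a': node 4→18 (fail-walked)  → match P3@[50:50],P4@[48:50]
i=51 'b': node 18→7 (fail-walked)
i=52 'd': node 7→16 (fail-walked)
i=53 'a': node 16→6 (fail-walked)  → match P3@[53:53]

Matches: [[2,3],[2,4],[6,2],[6,6],[8,6],[11,3],[13,3],[17,3],[21,2],[21,6],[27,0],[31,6],[35,3],[39,2],[39,6],[40,3],[45,1],[50,3],[50,4],[53,3]]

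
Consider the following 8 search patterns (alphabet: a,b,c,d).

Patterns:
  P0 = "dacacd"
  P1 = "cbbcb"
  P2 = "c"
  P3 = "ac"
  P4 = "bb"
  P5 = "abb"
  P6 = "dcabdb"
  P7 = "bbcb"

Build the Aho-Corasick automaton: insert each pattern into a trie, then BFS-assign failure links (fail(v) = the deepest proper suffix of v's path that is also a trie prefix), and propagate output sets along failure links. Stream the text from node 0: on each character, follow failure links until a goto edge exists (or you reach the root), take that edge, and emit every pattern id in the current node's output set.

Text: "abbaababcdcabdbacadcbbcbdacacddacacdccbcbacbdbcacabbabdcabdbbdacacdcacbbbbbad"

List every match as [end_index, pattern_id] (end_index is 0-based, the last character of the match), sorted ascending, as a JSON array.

Build automaton:
Trie nodes:
  0='ε' goto a→12 b→14 c→7 d→1
  1='d' goto a→2 c→18
  2='da' goto c→3
  3='dac' goto a→4
  4='daca' goto c→5
  5='dacac' goto d→6
  6='dacacd' goto ·  ←P0
  7='c' goto b→8  ←P2
  8='cb' goto b→9
  9='cbb' goto c→10
  10='cbbc' goto b→11
  11='cbbcb' goto ·  ←P1
  12='a' goto b→16 c→13
  13='ac' goto ·  ←P3
  14='b' goto b→15
  15='bb' goto c→23  ←P4
  16='ab' goto b→17
  17='abb' goto ·  ←P5
  18='dc' goto a→19
  19='dca' goto b→20
  20='dcab' goto d→21
  21='dcabd' goto b→22
  22='dcabdb' goto ·  ←P6
  23='bbc' goto b→24
  24='bbcb' goto ·  ←P7

BFS fail/out derivation:
  n1('d'): parent n0 fail=0; on 'd' 0 → fail=0;  out ∅∪∅=∅
  n7('c'): parent n0 fail=0; on 'c' 0 → fail=0;  out {2}∪∅={2}
  n12('a'): parent n0 fail=0; on 'a' 0 → fail=0;  out ∅∪∅=∅
  n14('b'): parent n0 fail=0; on 'b' 0 → fail=0;  out ∅∪∅=∅
  n2('da'): parent n1 fail=0; on 'a' 0 → fail=12;  out ∅∪∅=∅
  n8('cb'): parent n7 fail=0; on 'b' 0 → fail=14;  out ∅∪∅=∅
  n13('ac'): parent n12 fail=0; on 'c' 0 → fail=7;  out {3}∪{2}={2,3}
  n15('bb'): parent n14 fail=0; on 'b' 0 → fail=14;  out {4}∪∅={4}
  n16('ab'): parent n12 fail=0; on 'b' 0 → fail=14;  out ∅∪∅=∅
  n18('dc'): parent n1 fail=0; on 'c' 0 → fail=7;  out ∅∪{2}={2}
  n3('dac'): parent n2 fail=12; on 'c' 12 → fail=13;  out ∅∪{2,3}={2,3}
  n9('cbb'): parent n8 fail=14; on 'b' 14 → fail=15;  out ∅∪{4}={4}
  n17('abb'): parent n16 fail=14; on 'b' 14 → fail=15;  out {5}∪{4}={4,5}
  n19('dca'): parent n18 fail=7; on 'a' 7→0 → fail=12;  out ∅∪∅=∅
  n23('bbc'): parent n15 fail=14; on 'c' 14→0 → fail=7;  out ∅∪{2}={2}
  n4('daca'): parent n3 fail=13; on 'a' 13→7→0 → fail=12;  out ∅∪∅=∅
  n10('cbbc'): parent n9 fail=15; on 'c' 15 → fail=23;  out ∅∪{2}={2}
  n20('dcab'): parent n19 fail=12; on 'b' 12 → fail=16;  out ∅∪∅=∅
  n24('bbcb'): parent n23 fail=7; on 'b' 7 → fail=8;  out {7}∪∅={7}
  n5('dacac'): parent n4 fail=12; on 'c' 12 → fail=13;  out ∅∪{2,3}={2,3}
  n11('cbbcb'): parent n10 fail=23; on 'b' 23 → fail=24;  out {1}∪{7}={1,7}
  n21('dcabd'): parent n20 fail=16; on 'd' 16→14→0 → fail=1;  out ∅∪∅=∅
  n6('dacacd'): parent n5 fail=13; on 'd' 13→7→0 → fail=1;  out {0}∪∅={0}
  n22('dcabdb'): parent n21 fail=1; on 'b' 1→0 → fail=14;  out {6}∪∅={6}

Scan:
i=0 'a': node 0→12
i=1 'b': node 12→16
i=2 'b': node 16→17  ** P4@[1:2],P5@[0:2]
i=3 'a': node 17→12 ·f
i=4 'a': node 12→12 ·f
i=5 'b': node 12→16
i=6 'a': node 16→12 ·f
i=7 'b': node 12→16
i=8 'c': node 16→7 ·f  ** P2@[8:8]
i=9 'd': node 7→1 ·f
i=10 'c': node 1→18  ** P2@[10:10]
i=11 'a': node 18→19
i=12 'b': node 19→20
i=13 'd': node 20→21
i=14 'b': node 21→22  ** P6@[9:14]
i=15 'a': node 22→12 ·f
i=16 'c': node 12→13  ** P2@[16:16],P3@[15:16]
i=17 'a': node 13→12 ·f
i=18 'd': node 12→1 ·f
i=19 'c': node 1→18  ** P2@[19:19]
i=20 'b': node 18→8 ·f
i=21 'b': node 8→9  ** P4@[20:21]
i=22 'c': node 9→10  ** P2@[22:22]
i=23 'b': node 10→11  ** P1@[19:23],P7@[20:23]
i=24 'd': node 11→1 ·f
i=25 'a': node 1→2
i=26 'c': node 2→3  ** P2@[26:26],P3@[25:26]
i=27 'a': node 3→4
i=28 'c': node 4→5  ** P2@[28:28],P3@[27:28]
i=29 'd': node 5→6  ** P0@[24:29]
i=30 'd': node 6→1 ·f
i=31 'a': node 1→2
i=32 'c': node 2→3  ** P2@[32:32],P3@[31:32]
i=33 'a': node 3→4
i=34 'c': node 4→5  ** P2@[34:34],P3@[33:34]
i=35 'd': node 5→6  ** P0@[30:35]
i=36 'c': node 6→18 ·f  ** P2@[36:36]
i=37 'c': node 18→7 ·f  ** P2@[37:37]
i=38 'b': node 7→8
i=39 'c': node 8→7 ·f  ** P2@[39:39]
i=40 'b': node 7→8
i=41 'a': node 8→12 ·f
i=42 'c': node 12→13  ** P2@[42:42],P3@[41:42]
i=43 'b': node 13→8 ·f
i=44 'd': node 8→1 ·f
i=45 'b': node 1→14 ·f
i=46 'c': node 14→7 ·f  ** P2@[46:46]
i=47 'a': node 7→12 ·f
i=48 'c': node 12→13  ** P2@[48:48],P3@[47:48]
i=49 'a': node 13→12 ·f
i=50 'b': node 12→16
i=51 'b': node 16→17  ** P4@[50:51],P5@[49:51]
i=52 'a': node 17→12 ·f
i=53 'b': node 12→16
i=54 'd': node 16→1 ·f
i=55 'c': node 1→18  ** P2@[55:55]
i=56 'a': node 18→19
i=57 'b': node 19→20
i=58 'd': node 20→21
i=59 'b': node 21→22  ** P6@[54:59]
i=60 'b': node 22→15 ·f  ** P4@[59:60]
i=61 'd': node 15→1 ·f
i=62 'a': node 1→2
i=63 'c': node 2→3  ** P2@[63:63],P3@[62:63]
i=64 'a': node 3→4
i=65 'c': node 4→5  ** P2@[65:65],P3@[64:65]
i=66 'd': node 5→6  ** P0@[61:66]
i=67 'c': node 6→18 ·f  ** P2@[67:67]
i=68 'a': node 18→19
i=69 'c': node 19→13 ·f  ** P2@[69:69],P3@[68:69]
i=70 'b': node 13→8 ·f
i=71 'b': node 8→9  ** P4@[70:71]
i=72 'b': node 9→15 ·f  ** P4@[71:72]
i=73 'b': node 15→15 ·f  ** P4@[72:73]
i=74 'b': node 15→15 ·f  ** P4@[73:74]
i=75 'a': node 15→12 ·f
i=76 'd': node 12→1 ·f

All matches (sorted): [[2,4],[2,5],[8,2],[10,2],[14,6],[16,2],[16,3],[19,2],[21,4],[22,2],[23,1],[23,7],[26,2],[26,3],[28,2],[28,3],[29,0],[32,2],[32,3],[34,2],[34,3],[35,0],[36,2],[37,2],[39,2],[42,2],[42,3],[46,2],[48,2],[48,3],[51,4],[51,5],[55,2],[59,6],[60,4],[63,2],[63,3],[65,2],[65,3],[66,0],[67,2],[69,2],[69,3],[71,4],[72,4],[73,4],[74,4]]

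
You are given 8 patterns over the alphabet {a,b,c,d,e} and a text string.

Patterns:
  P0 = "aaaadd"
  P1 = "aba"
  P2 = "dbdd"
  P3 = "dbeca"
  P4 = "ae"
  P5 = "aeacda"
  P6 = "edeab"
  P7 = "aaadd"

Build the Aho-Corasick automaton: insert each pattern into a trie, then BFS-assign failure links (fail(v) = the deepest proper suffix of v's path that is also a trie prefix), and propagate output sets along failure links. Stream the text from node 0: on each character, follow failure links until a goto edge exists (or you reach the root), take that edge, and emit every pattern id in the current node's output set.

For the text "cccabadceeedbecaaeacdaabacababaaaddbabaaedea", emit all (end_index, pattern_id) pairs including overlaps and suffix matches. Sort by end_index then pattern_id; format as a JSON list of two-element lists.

Build:
Trie nodes:
  n0 'ε': a→1 d→9 e→21
  n1 'a': a→2 b→7 e→16
  n2 'aa': a→3
  n3 'aaa': a→4 d→26
  n4 'aaaa': d→5
  n5 'aaaad': d→6
  n6 'aaaadd': ·  ←P0
  n7 'ab': a→8
  n8 'aba': ·  ←P1
  n9 'd': b→10
  n10 'db': d→11 e→13
  n11 'dbd': d→12
  n12 'dbdd': ·  ←P2
  n13 'dbe': c→14
  n14 'dbec': a→15
  n15 'dbeca': ·  ←P3
  n16 'ae': a→17  ←P4
  n17 'aea': c→18
  n18 'aeac': d→19
  n19 'aeacd': a→20
  n20 'aeacda': ·  ←P5
  n21 'e': d→22
  n22 'ed': e→23
  n23 'ede': a→24
  n24 'edea': b→25
  n25 'edeab': ·  ←P6
  n26 'aaad': d→27
  n27 'aaadd': ·  ←P7

BFS fail/out derivation:
  fail(1) 'a': from fail(0)=0 chase 'a': 0 ⇒ 0;  out=∅∪out(0)=∅
  fail(9) 'd': from fail(0)=0 chase 'd': 0 ⇒ 0;  out=∅∪out(0)=∅
  fail(21) 'e': from fail(0)=0 chase 'e': 0 ⇒ 0;  out=∅∪out(0)=∅
  fail(2) 'aa': from fail(1)=0 chase 'a': 0 ⇒ 1;  out=∅∪out(1)=∅
  fail(7) 'ab': from fail(1)=0 chase 'b': 0 ⇒ 0;  out=∅∪out(0)=∅
  fail(10) 'db': from fail(9)=0 chase 'b': 0 ⇒ 0;  out=∅∪out(0)=∅
  fail(16) 'ae': from fail(1)=0 chase 'e': 0 ⇒ 21;  out={4}∪out(21)={4}
  fail(22) 'ed': from fail(21)=0 chase 'd': 0 ⇒ 9;  out=∅∪out(9)=∅
  fail(3) 'aaa': from fail(2)=1 chase 'a': 1 ⇒ 2;  out=∅∪out(2)=∅
  fail(8) 'aba': from fail(7)=0 chase 'a': 0 ⇒ 1;  out={1}∪out(1)={1}
  fail(11) 'dbd': from fail(10)=0 chase 'd': 0 ⇒ 9;  out=∅∪out(9)=∅
  fail(13) 'dbe': from fail(10)=0 chase 'e': 0 ⇒ 21;  out=∅∪out(21)=∅
  fail(17) 'aea': from fail(16)=21 chase 'a': 21→0 ⇒ 1;  out=∅∪out(1)=∅
  fail(23) 'ede': from fail(22)=9 chase 'e': 9→0 ⇒ 21;  out=∅∪out(21)=∅
  fail(4) 'aaaa': from fail(3)=2 chase 'a': 2 ⇒ 3;  out=∅∪out(3)=∅
  fail(12) 'dbdd': from fail(11)=9 chase 'd': 9→0 ⇒ 9;  out={2}∪out(9)={2}
  fail(14) 'dbec': from fail(13)=21 chase 'c': 21→0 ⇒ 0;  out=∅∪out(0)=∅
  fail(18) 'aeac': from fail(17)=1 chase 'c': 1→0 ⇒ 0;  out=∅∪out(0)=∅
  fail(24) 'edea': from fail(23)=21 chase 'a': 21→0 ⇒ 1;  out=∅∪out(1)=∅
  fail(26) 'aaad': from fail(3)=2 chase 'd': 2→1→0 ⇒ 9;  out=∅∪out(9)=∅
  fail(5) 'aaaad': from fail(4)=3 chase 'd': 3 ⇒ 26;  out=∅∪out(26)=∅
  fail(15) 'dbeca': from fail(14)=0 chase 'a': 0 ⇒ 1;  out={3}∪out(1)={3}
  fail(19) 'aeacd': from fail(18)=0 chase 'd': 0 ⇒ 9;  out=∅∪out(9)=∅
  fail(25) 'edeab': from fail(24)=1 chase 'b': 1 ⇒ 7;  out={6}∪out(7)={6}
  fail(27) 'aaadd': from fail(26)=9 chase 'd': 9→0 ⇒ 9;  out={7}∪out(9)={7}
  fail(6) 'aaaadd': from fail(5)=26 chase 'd': 26 ⇒ 27;  out={0}∪out(27)={0,7}
  fail(20) 'aeacda': from fail(19)=9 chase 'a': 9→0 ⇒ 1;  out={5}∪out(1)={5}

Scan:
i=0 'c': node 0→0
i=1 'c': node 0→0
i=2 'c': node 0→0
i=3 'a': node 0→1
i=4 'b': node 1→7
i=5 'a': node 7→8  emit P1@[3:5]
i=6 'd': node 8→9 ·f
i=7 'c': node 9→0 ·f
i=8 'e': node 0→21
i=9 'e': node 21→21 ·f
i=10 'e': node 21→21 ·f
i=11 'd': node 21→22
i=12 'b': node 22→10 ·f
i=13 'e': node 10→13
i=14 'c': node 13→14
i=15 'a': node 14→15  emit P3@[11:15]
i=16 'a': node 15→2 ·f
i=17 'e': node 2→16 ·f  emit P4@[16:17]
i=18 'a': node 16→17
i=19 'c': node 17→18
i=20 'd': node 18→19
i=21 'a': node 19→20  emit P5@[16:21]
i=22 'a': node 20→2 ·f
i=23 'b': node 2→7 ·f
i=24 'a': node 7→8  emit P1@[22:24]
i=25 'c': node 8→0 ·f
i=26 'a': node 0→1
i=27 'b': node 1→7
i=28 'a': node 7→8  emit P1@[26:28]
i=29 'b': node 8→7 ·f
i=30 'a': node 7→8  emit P1@[28:30]
i=31 'a': node 8→2 ·f
i=32 'a': node 2→3
i=33 'd': node 3→26
i=34 'd': node 26→27  emit P7@[30:34]
i=35 'b': node 27→10 ·f
i=36 'a': node 10→1 ·f
i=37 'b': node 1→7
i=38 'a': node 7→8  emit P1@[36:38]
i=39 'a': node 8→2 ·f
i=40 'e': node 2→16 ·f  emit P4@[39:40]
i=41 'd': node 16→22 ·f
i=42 'e': node 22→23
i=43 'a': node 23→24

Result: [[5,1],[15,3],[17,4],[21,5],[24,1],[28,1],[30,1],[34,7],[38,1],[40,4]]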